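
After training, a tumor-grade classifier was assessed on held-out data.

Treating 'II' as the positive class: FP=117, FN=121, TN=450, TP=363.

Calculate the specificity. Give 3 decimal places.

Specificity = TN/(TN+FP) = 450/(450+117) = 0.794

0.794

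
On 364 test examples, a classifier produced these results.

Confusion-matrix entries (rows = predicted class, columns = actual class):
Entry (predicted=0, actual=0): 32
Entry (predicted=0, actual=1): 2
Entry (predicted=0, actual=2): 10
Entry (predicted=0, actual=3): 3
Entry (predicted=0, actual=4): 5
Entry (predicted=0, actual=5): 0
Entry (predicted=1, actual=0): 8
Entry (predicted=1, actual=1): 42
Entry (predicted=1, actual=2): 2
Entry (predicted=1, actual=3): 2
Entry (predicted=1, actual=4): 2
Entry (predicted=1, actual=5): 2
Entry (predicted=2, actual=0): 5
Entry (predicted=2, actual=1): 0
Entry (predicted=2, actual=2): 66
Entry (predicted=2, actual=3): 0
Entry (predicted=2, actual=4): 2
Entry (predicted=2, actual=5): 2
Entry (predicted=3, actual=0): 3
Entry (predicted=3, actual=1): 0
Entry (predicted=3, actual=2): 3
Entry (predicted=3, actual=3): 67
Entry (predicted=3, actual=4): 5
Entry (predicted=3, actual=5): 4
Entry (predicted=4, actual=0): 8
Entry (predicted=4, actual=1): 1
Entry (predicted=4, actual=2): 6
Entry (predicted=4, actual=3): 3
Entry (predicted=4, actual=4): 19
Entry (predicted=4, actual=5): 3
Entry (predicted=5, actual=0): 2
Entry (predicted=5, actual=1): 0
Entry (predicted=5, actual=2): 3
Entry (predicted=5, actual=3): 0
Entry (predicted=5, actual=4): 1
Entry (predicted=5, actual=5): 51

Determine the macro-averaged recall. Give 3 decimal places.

0.749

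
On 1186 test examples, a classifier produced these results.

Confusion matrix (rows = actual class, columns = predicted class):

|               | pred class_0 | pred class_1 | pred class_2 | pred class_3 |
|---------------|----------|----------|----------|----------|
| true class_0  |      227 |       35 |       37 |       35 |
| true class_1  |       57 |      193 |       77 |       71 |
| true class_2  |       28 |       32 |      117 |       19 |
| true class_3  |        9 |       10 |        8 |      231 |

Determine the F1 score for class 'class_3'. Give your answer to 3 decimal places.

0.752

F1 score = 2·TP/(2·TP+FP+FN).
class_3: TP=231, FP=35+71+19=125, FN=9+10+8=27 → 462/614 = 0.7524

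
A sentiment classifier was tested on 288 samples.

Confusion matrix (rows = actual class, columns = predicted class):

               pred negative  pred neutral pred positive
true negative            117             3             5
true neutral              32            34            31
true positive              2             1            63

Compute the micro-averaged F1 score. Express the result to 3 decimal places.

Micro-averaging pools counts across classes: ΣTP=214, ΣFP=74, ΣFN=74.
Micro-F1 score = 2·TP/(2·TP+FP+FN) on pooled counts = 0.743 (equals overall accuracy in single-label multiclass).

0.743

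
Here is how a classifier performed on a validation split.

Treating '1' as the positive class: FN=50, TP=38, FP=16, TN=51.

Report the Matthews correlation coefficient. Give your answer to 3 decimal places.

0.201

MCC = (TP·TN − FP·FN) / √((TP+FP)(TP+FN)(TN+FP)(TN+FN))
Numerator = 38·51 − 16·50 = 1138
Denominator = √(54·88·67·101) = √32156784 = 5670.6952
MCC = 1138 / 5670.6952 = 0.201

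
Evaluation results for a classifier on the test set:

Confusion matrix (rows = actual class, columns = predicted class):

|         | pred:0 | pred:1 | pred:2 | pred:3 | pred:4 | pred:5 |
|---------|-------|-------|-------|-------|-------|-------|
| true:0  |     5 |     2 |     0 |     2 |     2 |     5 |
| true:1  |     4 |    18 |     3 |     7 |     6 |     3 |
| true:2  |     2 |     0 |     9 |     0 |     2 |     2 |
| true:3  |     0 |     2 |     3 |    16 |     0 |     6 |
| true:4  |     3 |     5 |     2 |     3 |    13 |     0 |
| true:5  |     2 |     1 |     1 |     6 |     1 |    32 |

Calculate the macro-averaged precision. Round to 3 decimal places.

Per-class precision (TP/(TP+FP)):
  0: TP=5, FP=4+2+0+3+2=11 → 5/16 = 0.3125
  1: TP=18, FP=2+0+2+5+1=10 → 18/28 = 0.6429
  2: TP=9, FP=0+3+3+2+1=9 → 9/18 = 0.5000
  3: TP=16, FP=2+7+0+3+6=18 → 16/34 = 0.4706
  4: TP=13, FP=2+6+2+0+1=11 → 13/24 = 0.5417
  5: TP=32, FP=5+3+2+6+0=16 → 32/48 = 0.6667
Macro-precision = mean = (0.3125 + 0.6429 + 0.5000 + 0.4706 + 0.5417 + 0.6667) / 6 = 0.522

0.522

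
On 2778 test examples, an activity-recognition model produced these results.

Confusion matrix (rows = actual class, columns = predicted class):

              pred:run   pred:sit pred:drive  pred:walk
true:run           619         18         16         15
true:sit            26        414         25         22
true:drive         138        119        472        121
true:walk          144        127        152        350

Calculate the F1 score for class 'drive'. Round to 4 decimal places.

One-vs-rest for 'drive': TP = diagonal; FP = other classes predicted 'drive'; FN = 'drive' predicted as other.
F1 score = 2·TP/(2·TP+FP+FN).
drive: TP=472, FP=16+25+152=193, FN=138+119+121=378 → 944/1515 = 0.62310

0.6231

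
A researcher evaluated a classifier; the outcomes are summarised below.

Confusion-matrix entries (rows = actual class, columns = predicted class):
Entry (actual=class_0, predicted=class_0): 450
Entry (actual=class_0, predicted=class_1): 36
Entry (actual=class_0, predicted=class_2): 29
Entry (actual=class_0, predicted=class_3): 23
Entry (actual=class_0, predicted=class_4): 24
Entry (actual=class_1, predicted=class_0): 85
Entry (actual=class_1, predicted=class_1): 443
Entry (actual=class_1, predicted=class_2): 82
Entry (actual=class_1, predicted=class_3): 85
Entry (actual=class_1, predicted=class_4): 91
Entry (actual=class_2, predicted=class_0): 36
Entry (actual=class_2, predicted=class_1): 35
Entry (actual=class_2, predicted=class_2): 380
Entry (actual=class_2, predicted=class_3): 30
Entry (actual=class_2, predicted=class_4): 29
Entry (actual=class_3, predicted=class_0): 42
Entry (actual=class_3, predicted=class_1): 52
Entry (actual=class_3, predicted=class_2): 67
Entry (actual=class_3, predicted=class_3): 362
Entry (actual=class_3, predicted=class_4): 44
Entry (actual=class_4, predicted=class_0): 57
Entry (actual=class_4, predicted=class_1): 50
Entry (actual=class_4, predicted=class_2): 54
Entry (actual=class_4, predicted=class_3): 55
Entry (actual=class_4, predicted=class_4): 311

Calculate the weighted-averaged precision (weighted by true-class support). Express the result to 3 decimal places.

0.663

Per-class precision (TP/(TP+FP)):
  class_0: TP=450, FP=85+36+42+57=220 → 450/670 = 0.6716
  class_1: TP=443, FP=36+35+52+50=173 → 443/616 = 0.7192
  class_2: TP=380, FP=29+82+67+54=232 → 380/612 = 0.6209
  class_3: TP=362, FP=23+85+30+55=193 → 362/555 = 0.6523
  class_4: TP=311, FP=24+91+29+44=188 → 311/499 = 0.6232
Weighted-precision = Σ (supportᵢ/N)·precisionᵢ with N=2952: (562/2952)·0.6716 + (786/2952)·0.7192 + (510/2952)·0.6209 + (567/2952)·0.6523 + (527/2952)·0.6232 = 0.663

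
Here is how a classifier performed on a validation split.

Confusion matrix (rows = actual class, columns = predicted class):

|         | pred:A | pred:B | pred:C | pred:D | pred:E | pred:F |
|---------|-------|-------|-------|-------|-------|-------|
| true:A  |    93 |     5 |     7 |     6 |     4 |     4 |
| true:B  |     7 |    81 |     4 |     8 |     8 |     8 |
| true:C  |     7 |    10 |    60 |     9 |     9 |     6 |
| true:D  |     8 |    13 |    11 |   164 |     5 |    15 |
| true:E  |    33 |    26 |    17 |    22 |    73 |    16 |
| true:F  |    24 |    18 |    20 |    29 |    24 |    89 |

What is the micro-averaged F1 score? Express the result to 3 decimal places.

Micro-averaging pools counts across classes: ΣTP=560, ΣFP=383, ΣFN=383.
Micro-F1 score = 2·TP/(2·TP+FP+FN) on pooled counts = 0.594 (equals overall accuracy in single-label multiclass).

0.594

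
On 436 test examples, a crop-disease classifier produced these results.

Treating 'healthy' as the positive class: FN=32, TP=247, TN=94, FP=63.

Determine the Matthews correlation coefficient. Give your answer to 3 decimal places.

MCC = (TP·TN − FP·FN) / √((TP+FP)(TP+FN)(TN+FP)(TN+FN))
Numerator = 247·94 − 63·32 = 21202
Denominator = √(310·279·157·126) = √1710945180 = 41363.5731
MCC = 21202 / 41363.5731 = 0.513

0.513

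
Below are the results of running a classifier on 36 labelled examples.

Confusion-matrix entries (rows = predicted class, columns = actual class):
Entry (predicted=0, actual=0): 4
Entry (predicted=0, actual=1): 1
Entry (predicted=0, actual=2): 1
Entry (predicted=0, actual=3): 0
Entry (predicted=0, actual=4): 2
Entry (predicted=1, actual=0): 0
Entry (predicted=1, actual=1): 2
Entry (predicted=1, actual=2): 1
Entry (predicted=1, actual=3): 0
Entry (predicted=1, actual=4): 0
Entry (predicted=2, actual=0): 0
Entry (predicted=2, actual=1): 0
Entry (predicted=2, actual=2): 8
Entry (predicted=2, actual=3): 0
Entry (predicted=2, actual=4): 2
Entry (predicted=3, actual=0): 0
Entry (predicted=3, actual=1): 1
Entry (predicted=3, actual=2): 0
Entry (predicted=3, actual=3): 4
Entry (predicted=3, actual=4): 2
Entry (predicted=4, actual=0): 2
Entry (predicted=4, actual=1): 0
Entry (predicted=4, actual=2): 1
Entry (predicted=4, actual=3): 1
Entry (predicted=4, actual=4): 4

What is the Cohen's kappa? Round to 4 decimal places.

0.5015

Observed agreement pₒ = trace/N = 22/36 = 0.61111
Expected agreement pₑ = Σ (rowᵢ·colᵢ)/N² = (6·8 + 4·3 + 11·10 + 5·7 + 10·8)/36² = 0.21991
κ = (pₒ − pₑ)/(1 − pₑ) = (0.61111 − 0.21991)/(1 − 0.21991) = 0.5015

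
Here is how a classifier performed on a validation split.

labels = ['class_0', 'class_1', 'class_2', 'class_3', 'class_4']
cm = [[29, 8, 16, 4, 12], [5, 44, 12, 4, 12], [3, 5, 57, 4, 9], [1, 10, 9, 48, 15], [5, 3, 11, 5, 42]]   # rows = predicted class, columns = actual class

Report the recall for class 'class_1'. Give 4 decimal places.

recall = TP/(TP+FN).
class_1: TP=44, FN=8+5+10+3=26 → 44/70 = 0.62857

0.6286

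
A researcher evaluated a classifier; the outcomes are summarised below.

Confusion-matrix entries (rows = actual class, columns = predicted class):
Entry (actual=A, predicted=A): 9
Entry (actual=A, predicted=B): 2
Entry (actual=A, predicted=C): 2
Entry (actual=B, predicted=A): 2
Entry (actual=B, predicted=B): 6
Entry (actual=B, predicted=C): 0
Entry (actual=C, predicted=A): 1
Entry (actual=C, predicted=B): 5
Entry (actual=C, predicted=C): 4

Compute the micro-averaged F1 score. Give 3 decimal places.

0.613

Micro-averaging pools counts across classes: ΣTP=19, ΣFP=12, ΣFN=12.
Micro-F1 score = 2·TP/(2·TP+FP+FN) on pooled counts = 0.613 (equals overall accuracy in single-label multiclass).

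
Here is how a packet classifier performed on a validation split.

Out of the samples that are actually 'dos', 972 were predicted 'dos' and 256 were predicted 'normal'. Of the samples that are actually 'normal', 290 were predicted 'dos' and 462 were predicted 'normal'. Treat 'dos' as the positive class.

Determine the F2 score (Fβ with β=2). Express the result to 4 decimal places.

Fβ = (1+β²)·TP / ((1+β²)·TP + β²·FN + FP), with β²=4
= 5·972 / (5·972 + 4·256 + 290) = 0.7872

0.7872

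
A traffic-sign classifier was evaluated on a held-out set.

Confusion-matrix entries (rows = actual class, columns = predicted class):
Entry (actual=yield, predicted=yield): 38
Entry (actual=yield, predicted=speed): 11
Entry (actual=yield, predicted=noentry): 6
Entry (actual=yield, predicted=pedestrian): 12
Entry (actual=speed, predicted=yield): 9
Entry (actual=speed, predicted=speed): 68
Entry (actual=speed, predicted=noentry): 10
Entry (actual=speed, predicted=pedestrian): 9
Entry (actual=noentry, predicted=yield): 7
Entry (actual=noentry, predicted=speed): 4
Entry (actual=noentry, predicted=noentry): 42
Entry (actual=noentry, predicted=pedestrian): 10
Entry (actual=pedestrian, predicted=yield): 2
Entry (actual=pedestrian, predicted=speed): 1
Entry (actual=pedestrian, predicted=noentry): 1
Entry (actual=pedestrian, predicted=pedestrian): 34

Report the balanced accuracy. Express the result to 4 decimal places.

0.7092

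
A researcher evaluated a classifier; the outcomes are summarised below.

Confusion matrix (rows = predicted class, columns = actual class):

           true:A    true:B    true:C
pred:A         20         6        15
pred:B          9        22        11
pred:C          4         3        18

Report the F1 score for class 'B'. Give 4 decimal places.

F1 score = 2·TP/(2·TP+FP+FN).
B: TP=22, FP=9+11=20, FN=6+3=9 → 44/73 = 0.60274

0.6027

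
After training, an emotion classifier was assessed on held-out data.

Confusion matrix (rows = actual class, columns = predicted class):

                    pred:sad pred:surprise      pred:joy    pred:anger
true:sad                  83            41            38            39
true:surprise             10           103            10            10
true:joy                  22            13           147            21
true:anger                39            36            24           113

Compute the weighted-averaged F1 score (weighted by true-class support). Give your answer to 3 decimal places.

Per-class F1 score (2·TP/(2·TP+FP+FN)):
  sad: TP=83, FP=10+22+39=71, FN=41+38+39=118 → 166/355 = 0.4676
  surprise: TP=103, FP=41+13+36=90, FN=10+10+10=30 → 206/326 = 0.6319
  joy: TP=147, FP=38+10+24=72, FN=22+13+21=56 → 294/422 = 0.6967
  anger: TP=113, FP=39+10+21=70, FN=39+36+24=99 → 226/395 = 0.5722
Weighted-F1 score = Σ (supportᵢ/N)·F1 scoreᵢ with N=749: (201/749)·0.4676 + (133/749)·0.6319 + (203/749)·0.6967 + (212/749)·0.5722 = 0.588

0.588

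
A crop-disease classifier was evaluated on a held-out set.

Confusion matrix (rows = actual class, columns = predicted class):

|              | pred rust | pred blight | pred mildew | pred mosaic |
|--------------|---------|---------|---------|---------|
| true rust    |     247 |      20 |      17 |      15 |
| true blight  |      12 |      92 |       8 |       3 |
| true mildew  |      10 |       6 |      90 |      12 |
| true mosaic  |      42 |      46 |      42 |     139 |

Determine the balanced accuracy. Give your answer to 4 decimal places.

0.7264

Balanced accuracy = mean of per-class recall.
  rust: recall = 247/299 = 0.82609
  blight: recall = 92/115 = 0.80000
  mildew: recall = 90/118 = 0.76271
  mosaic: recall = 139/269 = 0.51673
Mean = (0.82609 + 0.80000 + 0.76271 + 0.51673) / 4 = 0.7264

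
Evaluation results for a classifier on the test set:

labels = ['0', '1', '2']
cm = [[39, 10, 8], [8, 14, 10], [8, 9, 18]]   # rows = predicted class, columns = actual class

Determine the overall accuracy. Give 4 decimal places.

0.5726

Accuracy = trace / total = (39+14+18=71) / 124 = 71/124 = 0.5726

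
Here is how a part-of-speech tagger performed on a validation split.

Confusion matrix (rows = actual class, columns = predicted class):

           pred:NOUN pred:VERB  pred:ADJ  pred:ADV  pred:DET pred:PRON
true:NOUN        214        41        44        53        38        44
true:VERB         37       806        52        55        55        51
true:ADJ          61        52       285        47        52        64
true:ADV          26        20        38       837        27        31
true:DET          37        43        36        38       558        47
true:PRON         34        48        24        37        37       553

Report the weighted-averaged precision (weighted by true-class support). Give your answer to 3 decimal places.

0.716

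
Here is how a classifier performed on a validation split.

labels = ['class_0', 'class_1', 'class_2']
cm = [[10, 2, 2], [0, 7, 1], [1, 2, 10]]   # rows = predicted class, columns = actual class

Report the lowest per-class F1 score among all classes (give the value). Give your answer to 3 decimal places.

Per-class F1 score (2·TP/(2·TP+FP+FN)):
  class_0: TP=10, FP=2+2=4, FN=0+1=1 → 20/25 = 0.8000
  class_1: TP=7, FP=0+1=1, FN=2+2=4 → 14/19 = 0.7368
  class_2: TP=10, FP=1+2=3, FN=2+1=3 → 20/26 = 0.7692
Lowest is class 'class_1' with F1 score = 0.737.

0.737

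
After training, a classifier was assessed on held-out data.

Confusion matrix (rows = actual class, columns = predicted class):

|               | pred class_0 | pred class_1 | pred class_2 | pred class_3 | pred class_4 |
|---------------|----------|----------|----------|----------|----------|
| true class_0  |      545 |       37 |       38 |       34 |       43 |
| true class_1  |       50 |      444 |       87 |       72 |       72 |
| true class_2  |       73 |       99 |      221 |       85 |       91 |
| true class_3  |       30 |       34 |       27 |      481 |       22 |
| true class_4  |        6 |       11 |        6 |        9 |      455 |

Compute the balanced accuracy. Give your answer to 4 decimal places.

Balanced accuracy = mean of per-class recall.
  class_0: recall = 545/697 = 0.78192
  class_1: recall = 444/725 = 0.61241
  class_2: recall = 221/569 = 0.38840
  class_3: recall = 481/594 = 0.80976
  class_4: recall = 455/487 = 0.93429
Mean = (0.78192 + 0.61241 + 0.38840 + 0.80976 + 0.93429) / 5 = 0.7054

0.7054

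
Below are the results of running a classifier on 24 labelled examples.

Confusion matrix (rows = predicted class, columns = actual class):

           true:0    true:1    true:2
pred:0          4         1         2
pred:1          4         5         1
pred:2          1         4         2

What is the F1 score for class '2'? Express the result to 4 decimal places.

0.3333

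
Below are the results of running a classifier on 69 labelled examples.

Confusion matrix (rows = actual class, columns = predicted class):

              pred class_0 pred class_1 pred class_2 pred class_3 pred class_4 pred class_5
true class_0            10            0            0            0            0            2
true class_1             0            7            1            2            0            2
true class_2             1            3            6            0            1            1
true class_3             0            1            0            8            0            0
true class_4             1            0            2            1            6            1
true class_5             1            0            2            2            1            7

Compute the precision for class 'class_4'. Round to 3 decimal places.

0.750

Take TP from the diagonal, FP from the rest of the 'class_4' prediction marginal, FN from the rest of the 'class_4' actual marginal.
precision = TP/(TP+FP).
class_4: TP=6, FP=0+0+1+0+1=2 → 6/8 = 0.7500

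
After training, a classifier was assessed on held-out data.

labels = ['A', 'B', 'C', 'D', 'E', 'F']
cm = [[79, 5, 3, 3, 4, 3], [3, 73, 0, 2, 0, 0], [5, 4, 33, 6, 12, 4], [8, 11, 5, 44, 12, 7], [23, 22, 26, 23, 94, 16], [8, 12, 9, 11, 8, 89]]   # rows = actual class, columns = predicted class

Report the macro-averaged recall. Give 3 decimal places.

0.647

Per-class recall (TP/(TP+FN)):
  A: TP=79, FN=5+3+3+4+3=18 → 79/97 = 0.8144
  B: TP=73, FN=3+0+2+0+0=5 → 73/78 = 0.9359
  C: TP=33, FN=5+4+6+12+4=31 → 33/64 = 0.5156
  D: TP=44, FN=8+11+5+12+7=43 → 44/87 = 0.5057
  E: TP=94, FN=23+22+26+23+16=110 → 94/204 = 0.4608
  F: TP=89, FN=8+12+9+11+8=48 → 89/137 = 0.6496
Macro-recall = mean = (0.8144 + 0.9359 + 0.5156 + 0.5057 + 0.4608 + 0.6496) / 6 = 0.647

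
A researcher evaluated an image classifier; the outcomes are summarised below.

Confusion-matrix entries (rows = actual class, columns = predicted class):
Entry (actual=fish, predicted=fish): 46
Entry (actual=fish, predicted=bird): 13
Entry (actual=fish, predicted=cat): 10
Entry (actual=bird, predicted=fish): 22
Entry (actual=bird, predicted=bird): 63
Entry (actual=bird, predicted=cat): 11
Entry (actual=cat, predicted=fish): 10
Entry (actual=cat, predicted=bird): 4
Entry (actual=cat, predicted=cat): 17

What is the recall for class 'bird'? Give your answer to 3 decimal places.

recall = TP/(TP+FN).
bird: TP=63, FN=22+11=33 → 63/96 = 0.6563

0.656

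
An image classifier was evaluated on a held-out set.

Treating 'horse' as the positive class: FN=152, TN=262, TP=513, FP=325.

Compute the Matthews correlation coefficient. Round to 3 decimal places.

0.231

MCC = (TP·TN − FP·FN) / √((TP+FP)(TP+FN)(TN+FP)(TN+FN))
Numerator = 513·262 − 325·152 = 85006
Denominator = √(838·665·587·414) = √135426640860 = 368003.5881
MCC = 85006 / 368003.5881 = 0.231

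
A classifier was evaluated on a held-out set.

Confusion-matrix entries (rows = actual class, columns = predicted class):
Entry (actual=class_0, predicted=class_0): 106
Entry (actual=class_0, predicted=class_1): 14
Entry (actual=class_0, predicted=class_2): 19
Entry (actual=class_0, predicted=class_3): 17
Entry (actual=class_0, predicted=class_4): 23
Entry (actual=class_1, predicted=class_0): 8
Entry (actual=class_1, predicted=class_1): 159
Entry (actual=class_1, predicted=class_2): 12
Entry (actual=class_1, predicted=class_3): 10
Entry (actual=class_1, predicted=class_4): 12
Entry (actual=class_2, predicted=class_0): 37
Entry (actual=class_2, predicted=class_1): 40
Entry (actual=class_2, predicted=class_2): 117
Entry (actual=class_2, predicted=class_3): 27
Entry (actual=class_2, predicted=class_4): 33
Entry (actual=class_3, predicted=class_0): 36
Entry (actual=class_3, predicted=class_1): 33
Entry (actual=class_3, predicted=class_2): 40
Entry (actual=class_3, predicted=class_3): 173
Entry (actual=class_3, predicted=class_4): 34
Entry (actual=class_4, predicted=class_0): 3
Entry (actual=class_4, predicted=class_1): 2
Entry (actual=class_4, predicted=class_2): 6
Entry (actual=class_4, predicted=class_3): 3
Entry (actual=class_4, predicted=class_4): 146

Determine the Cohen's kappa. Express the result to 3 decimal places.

0.540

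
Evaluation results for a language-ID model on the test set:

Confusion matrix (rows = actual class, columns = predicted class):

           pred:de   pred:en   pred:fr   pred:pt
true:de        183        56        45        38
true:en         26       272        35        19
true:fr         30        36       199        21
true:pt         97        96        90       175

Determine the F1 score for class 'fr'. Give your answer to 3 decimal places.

0.608

Treat 'fr' as positive and all other classes as negative.
F1 score = 2·TP/(2·TP+FP+FN).
fr: TP=199, FP=45+35+90=170, FN=30+36+21=87 → 398/655 = 0.6076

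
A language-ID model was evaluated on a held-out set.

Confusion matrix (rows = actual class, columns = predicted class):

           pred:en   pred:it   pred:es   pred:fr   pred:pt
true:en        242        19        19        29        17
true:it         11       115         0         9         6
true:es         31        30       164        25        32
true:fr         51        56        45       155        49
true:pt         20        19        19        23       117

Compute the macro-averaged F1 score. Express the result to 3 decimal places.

Per-class F1 score (2·TP/(2·TP+FP+FN)):
  en: TP=242, FP=11+31+51+20=113, FN=19+19+29+17=84 → 484/681 = 0.7107
  it: TP=115, FP=19+30+56+19=124, FN=11+0+9+6=26 → 230/380 = 0.6053
  es: TP=164, FP=19+0+45+19=83, FN=31+30+25+32=118 → 328/529 = 0.6200
  fr: TP=155, FP=29+9+25+23=86, FN=51+56+45+49=201 → 310/597 = 0.5193
  pt: TP=117, FP=17+6+32+49=104, FN=20+19+19+23=81 → 234/419 = 0.5585
Macro-F1 score = mean = (0.7107 + 0.6053 + 0.6200 + 0.5193 + 0.5585) / 5 = 0.603

0.603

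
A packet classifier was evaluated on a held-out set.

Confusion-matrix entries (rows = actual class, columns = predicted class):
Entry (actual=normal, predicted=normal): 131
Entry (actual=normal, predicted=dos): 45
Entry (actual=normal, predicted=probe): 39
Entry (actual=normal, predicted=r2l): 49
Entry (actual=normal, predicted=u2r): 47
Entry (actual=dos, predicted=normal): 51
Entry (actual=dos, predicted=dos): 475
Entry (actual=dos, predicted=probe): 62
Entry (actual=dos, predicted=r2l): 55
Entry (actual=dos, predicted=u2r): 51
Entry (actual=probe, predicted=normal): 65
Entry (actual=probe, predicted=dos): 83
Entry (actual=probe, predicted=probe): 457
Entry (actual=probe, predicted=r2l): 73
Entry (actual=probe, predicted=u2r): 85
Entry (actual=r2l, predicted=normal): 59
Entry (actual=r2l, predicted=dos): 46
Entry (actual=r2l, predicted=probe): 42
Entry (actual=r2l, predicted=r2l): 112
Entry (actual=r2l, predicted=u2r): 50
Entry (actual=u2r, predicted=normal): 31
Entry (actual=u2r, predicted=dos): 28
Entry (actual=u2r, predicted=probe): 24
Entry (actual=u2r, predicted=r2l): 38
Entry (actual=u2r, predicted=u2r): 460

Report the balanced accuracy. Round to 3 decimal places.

0.572

Balanced accuracy = mean of per-class recall.
  normal: recall = 131/311 = 0.4212
  dos: recall = 475/694 = 0.6844
  probe: recall = 457/763 = 0.5990
  r2l: recall = 112/309 = 0.3625
  u2r: recall = 460/581 = 0.7917
Mean = (0.4212 + 0.6844 + 0.5990 + 0.3625 + 0.7917) / 5 = 0.572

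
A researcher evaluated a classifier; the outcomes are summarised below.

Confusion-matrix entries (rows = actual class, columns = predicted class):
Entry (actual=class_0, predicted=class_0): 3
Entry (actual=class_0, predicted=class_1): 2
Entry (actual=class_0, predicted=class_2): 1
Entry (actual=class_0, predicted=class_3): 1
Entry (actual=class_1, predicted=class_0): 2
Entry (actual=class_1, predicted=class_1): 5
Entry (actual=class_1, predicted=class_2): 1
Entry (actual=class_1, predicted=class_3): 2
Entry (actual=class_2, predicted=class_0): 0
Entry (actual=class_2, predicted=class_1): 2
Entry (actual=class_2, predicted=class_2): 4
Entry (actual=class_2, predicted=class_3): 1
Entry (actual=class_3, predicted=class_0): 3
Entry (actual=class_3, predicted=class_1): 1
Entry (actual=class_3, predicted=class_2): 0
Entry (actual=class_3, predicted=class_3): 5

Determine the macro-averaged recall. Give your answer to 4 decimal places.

Per-class recall (TP/(TP+FN)):
  class_0: TP=3, FN=2+1+1=4 → 3/7 = 0.42857
  class_1: TP=5, FN=2+1+2=5 → 5/10 = 0.50000
  class_2: TP=4, FN=0+2+1=3 → 4/7 = 0.57143
  class_3: TP=5, FN=3+1+0=4 → 5/9 = 0.55556
Macro-recall = mean = (0.42857 + 0.50000 + 0.57143 + 0.55556) / 4 = 0.5139

0.5139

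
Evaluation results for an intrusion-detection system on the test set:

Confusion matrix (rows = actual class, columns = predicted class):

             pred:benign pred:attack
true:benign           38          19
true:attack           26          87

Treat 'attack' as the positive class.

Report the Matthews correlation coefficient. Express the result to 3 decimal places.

MCC = (TP·TN − FP·FN) / √((TP+FP)(TP+FN)(TN+FP)(TN+FN))
Numerator = 87·38 − 19·26 = 2812
Denominator = √(106·113·57·64) = √43695744 = 6610.2756
MCC = 2812 / 6610.2756 = 0.425

0.425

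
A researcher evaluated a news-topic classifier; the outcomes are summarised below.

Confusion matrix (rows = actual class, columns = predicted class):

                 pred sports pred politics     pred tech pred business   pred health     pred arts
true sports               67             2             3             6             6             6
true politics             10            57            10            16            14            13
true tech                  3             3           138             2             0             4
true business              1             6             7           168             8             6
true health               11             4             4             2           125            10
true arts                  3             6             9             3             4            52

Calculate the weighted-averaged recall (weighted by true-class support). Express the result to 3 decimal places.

0.769

Per-class recall (TP/(TP+FN)):
  sports: TP=67, FN=2+3+6+6+6=23 → 67/90 = 0.7444
  politics: TP=57, FN=10+10+16+14+13=63 → 57/120 = 0.4750
  tech: TP=138, FN=3+3+2+0+4=12 → 138/150 = 0.9200
  business: TP=168, FN=1+6+7+8+6=28 → 168/196 = 0.8571
  health: TP=125, FN=11+4+4+2+10=31 → 125/156 = 0.8013
  arts: TP=52, FN=3+6+9+3+4=25 → 52/77 = 0.6753
Weighted-recall = Σ (supportᵢ/N)·recallᵢ with N=789: (90/789)·0.7444 + (120/789)·0.4750 + (150/789)·0.9200 + (196/789)·0.8571 + (156/789)·0.8013 + (77/789)·0.6753 = 0.769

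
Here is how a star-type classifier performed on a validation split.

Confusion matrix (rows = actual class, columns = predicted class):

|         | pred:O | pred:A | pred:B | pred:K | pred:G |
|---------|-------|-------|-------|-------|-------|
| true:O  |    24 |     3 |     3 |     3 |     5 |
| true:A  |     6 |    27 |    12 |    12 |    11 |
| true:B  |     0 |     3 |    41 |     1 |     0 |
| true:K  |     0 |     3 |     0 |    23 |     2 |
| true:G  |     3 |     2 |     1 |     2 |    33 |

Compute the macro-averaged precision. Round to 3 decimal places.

0.673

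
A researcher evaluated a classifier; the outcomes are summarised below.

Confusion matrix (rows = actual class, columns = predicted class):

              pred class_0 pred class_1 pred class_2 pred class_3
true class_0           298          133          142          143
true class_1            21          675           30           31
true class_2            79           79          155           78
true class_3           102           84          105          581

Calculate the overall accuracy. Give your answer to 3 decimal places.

0.625

Accuracy = trace / total = (298+675+155+581=1709) / 2736 = 1709/2736 = 0.625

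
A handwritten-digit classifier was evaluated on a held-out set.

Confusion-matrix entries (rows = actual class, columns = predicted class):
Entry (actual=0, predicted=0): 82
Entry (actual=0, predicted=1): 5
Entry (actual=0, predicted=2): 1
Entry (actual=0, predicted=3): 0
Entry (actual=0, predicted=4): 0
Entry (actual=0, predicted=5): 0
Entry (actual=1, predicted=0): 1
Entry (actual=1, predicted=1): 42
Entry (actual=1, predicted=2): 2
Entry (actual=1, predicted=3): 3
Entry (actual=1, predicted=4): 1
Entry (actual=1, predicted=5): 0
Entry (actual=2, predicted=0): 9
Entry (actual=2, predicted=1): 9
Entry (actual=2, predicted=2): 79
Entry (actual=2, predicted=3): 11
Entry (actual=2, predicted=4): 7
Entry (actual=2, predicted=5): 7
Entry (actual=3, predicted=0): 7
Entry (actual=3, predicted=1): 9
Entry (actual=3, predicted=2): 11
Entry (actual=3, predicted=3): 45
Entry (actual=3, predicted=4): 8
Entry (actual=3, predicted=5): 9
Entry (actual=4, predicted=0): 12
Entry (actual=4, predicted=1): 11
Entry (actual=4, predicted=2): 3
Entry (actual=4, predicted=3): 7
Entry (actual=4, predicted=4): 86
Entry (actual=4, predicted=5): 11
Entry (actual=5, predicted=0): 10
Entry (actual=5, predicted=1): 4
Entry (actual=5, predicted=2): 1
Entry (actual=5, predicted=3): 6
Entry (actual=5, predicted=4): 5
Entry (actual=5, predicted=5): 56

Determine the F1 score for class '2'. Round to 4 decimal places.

Take TP from the diagonal, FP from the rest of the '2' prediction marginal, FN from the rest of the '2' actual marginal.
F1 score = 2·TP/(2·TP+FP+FN).
2: TP=79, FP=1+2+11+3+1=18, FN=9+9+11+7+7=43 → 158/219 = 0.72146

0.7215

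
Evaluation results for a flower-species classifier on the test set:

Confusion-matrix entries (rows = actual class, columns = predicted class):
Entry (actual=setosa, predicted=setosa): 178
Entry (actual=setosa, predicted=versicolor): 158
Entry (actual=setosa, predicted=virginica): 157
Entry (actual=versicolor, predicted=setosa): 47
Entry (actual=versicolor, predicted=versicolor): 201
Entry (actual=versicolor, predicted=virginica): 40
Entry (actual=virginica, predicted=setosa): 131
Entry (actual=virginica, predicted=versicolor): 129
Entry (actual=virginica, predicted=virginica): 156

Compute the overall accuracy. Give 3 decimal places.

0.447

Accuracy = trace / total = (178+201+156=535) / 1197 = 535/1197 = 0.447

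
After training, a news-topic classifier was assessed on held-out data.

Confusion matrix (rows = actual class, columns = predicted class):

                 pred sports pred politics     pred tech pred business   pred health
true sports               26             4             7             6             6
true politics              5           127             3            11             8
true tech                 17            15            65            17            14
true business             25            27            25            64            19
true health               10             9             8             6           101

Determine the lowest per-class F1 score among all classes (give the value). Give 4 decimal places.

Per-class F1 score (2·TP/(2·TP+FP+FN)):
  sports: TP=26, FP=5+17+25+10=57, FN=4+7+6+6=23 → 52/132 = 0.39394
  politics: TP=127, FP=4+15+27+9=55, FN=5+3+11+8=27 → 254/336 = 0.75595
  tech: TP=65, FP=7+3+25+8=43, FN=17+15+17+14=63 → 130/236 = 0.55085
  business: TP=64, FP=6+11+17+6=40, FN=25+27+25+19=96 → 128/264 = 0.48485
  health: TP=101, FP=6+8+14+19=47, FN=10+9+8+6=33 → 202/282 = 0.71631
Lowest is class 'sports' with F1 score = 0.3939.

0.3939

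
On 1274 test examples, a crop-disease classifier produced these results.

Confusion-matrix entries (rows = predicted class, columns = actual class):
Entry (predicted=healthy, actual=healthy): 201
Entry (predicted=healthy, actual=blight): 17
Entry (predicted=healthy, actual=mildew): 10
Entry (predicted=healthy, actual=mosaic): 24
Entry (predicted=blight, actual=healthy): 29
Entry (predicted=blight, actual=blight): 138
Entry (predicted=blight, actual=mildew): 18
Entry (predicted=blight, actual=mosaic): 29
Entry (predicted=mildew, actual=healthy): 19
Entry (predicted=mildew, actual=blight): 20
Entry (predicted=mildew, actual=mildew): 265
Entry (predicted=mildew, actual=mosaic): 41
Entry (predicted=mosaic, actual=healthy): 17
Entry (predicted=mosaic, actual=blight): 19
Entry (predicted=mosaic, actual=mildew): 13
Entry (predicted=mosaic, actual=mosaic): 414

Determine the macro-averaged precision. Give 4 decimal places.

Per-class precision (TP/(TP+FP)):
  healthy: TP=201, FP=17+10+24=51 → 201/252 = 0.79762
  blight: TP=138, FP=29+18+29=76 → 138/214 = 0.64486
  mildew: TP=265, FP=19+20+41=80 → 265/345 = 0.76812
  mosaic: TP=414, FP=17+19+13=49 → 414/463 = 0.89417
Macro-precision = mean = (0.79762 + 0.64486 + 0.76812 + 0.89417) / 4 = 0.7762

0.7762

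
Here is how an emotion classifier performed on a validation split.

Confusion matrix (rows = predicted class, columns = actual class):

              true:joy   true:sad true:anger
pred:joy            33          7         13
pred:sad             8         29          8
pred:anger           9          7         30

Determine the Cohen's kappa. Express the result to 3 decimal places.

0.458

Observed agreement pₒ = trace/N = 92/144 = 0.6389
Expected agreement pₑ = Σ (rowᵢ·colᵢ)/N² = (50·53 + 43·45 + 51·46)/144² = 0.3342
κ = (pₒ − pₑ)/(1 − pₑ) = (0.6389 − 0.3342)/(1 − 0.3342) = 0.458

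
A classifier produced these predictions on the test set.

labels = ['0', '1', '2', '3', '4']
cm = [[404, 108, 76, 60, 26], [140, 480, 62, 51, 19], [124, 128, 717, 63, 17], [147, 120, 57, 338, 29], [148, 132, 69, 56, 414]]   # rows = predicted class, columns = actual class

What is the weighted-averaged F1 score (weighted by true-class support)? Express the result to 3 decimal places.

Per-class F1 score (2·TP/(2·TP+FP+FN)):
  0: TP=404, FP=108+76+60+26=270, FN=140+124+147+148=559 → 808/1637 = 0.4936
  1: TP=480, FP=140+62+51+19=272, FN=108+128+120+132=488 → 960/1720 = 0.5581
  2: TP=717, FP=124+128+63+17=332, FN=76+62+57+69=264 → 1434/2030 = 0.7064
  3: TP=338, FP=147+120+57+29=353, FN=60+51+63+56=230 → 676/1259 = 0.5369
  4: TP=414, FP=148+132+69+56=405, FN=26+19+17+29=91 → 828/1324 = 0.6254
Weighted-F1 score = Σ (supportᵢ/N)·F1 scoreᵢ with N=3985: (963/3985)·0.4936 + (968/3985)·0.5581 + (981/3985)·0.7064 + (568/3985)·0.5369 + (505/3985)·0.6254 = 0.585

0.585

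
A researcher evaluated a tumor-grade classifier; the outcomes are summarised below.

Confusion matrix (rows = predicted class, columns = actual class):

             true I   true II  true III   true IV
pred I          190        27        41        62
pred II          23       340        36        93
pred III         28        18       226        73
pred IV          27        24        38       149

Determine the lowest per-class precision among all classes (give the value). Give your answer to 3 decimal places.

0.594

Per-class precision (TP/(TP+FP)):
  I: TP=190, FP=27+41+62=130 → 190/320 = 0.5938
  II: TP=340, FP=23+36+93=152 → 340/492 = 0.6911
  III: TP=226, FP=28+18+73=119 → 226/345 = 0.6551
  IV: TP=149, FP=27+24+38=89 → 149/238 = 0.6261
Lowest is class 'I' with precision = 0.594.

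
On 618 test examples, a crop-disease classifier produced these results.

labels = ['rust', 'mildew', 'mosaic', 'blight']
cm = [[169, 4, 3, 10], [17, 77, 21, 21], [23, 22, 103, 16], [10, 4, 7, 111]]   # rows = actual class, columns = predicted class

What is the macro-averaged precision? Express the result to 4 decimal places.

0.7406

Per-class precision (TP/(TP+FP)):
  rust: TP=169, FP=17+23+10=50 → 169/219 = 0.77169
  mildew: TP=77, FP=4+22+4=30 → 77/107 = 0.71963
  mosaic: TP=103, FP=3+21+7=31 → 103/134 = 0.76866
  blight: TP=111, FP=10+21+16=47 → 111/158 = 0.70253
Macro-precision = mean = (0.77169 + 0.71963 + 0.76866 + 0.70253) / 4 = 0.7406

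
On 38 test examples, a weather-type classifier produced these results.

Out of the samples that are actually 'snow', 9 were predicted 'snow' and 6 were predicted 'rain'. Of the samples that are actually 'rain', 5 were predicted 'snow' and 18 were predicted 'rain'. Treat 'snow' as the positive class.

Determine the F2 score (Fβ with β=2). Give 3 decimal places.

Fβ = (1+β²)·TP / ((1+β²)·TP + β²·FN + FP), with β²=4
= 5·9 / (5·9 + 4·6 + 5) = 0.608

0.608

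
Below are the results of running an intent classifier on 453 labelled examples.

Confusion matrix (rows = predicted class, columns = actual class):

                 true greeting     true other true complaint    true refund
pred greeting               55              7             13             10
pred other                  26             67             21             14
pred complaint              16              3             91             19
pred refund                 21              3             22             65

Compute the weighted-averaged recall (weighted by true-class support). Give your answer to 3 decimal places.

Per-class recall (TP/(TP+FN)):
  greeting: TP=55, FN=26+16+21=63 → 55/118 = 0.4661
  other: TP=67, FN=7+3+3=13 → 67/80 = 0.8375
  complaint: TP=91, FN=13+21+22=56 → 91/147 = 0.6190
  refund: TP=65, FN=10+14+19=43 → 65/108 = 0.6019
Weighted-recall = Σ (supportᵢ/N)·recallᵢ with N=453: (118/453)·0.4661 + (80/453)·0.8375 + (147/453)·0.6190 + (108/453)·0.6019 = 0.614

0.614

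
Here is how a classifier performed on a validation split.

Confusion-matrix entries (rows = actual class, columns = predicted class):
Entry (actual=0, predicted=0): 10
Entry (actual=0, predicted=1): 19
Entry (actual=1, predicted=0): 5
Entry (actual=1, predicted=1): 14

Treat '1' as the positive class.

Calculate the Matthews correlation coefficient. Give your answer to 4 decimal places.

MCC = (TP·TN − FP·FN) / √((TP+FP)(TP+FN)(TN+FP)(TN+FN))
Numerator = 14·10 − 19·5 = 45
Denominator = √(33·19·29·15) = √272745 = 522.2499
MCC = 45 / 522.2499 = 0.0862

0.0862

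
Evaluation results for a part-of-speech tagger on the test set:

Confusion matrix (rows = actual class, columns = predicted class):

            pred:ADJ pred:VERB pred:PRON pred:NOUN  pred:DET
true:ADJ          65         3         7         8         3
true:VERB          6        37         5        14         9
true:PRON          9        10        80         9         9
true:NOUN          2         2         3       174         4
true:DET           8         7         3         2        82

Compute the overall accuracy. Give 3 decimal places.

Accuracy = trace / total = (65+37+80+174+82=438) / 561 = 438/561 = 0.781

0.781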